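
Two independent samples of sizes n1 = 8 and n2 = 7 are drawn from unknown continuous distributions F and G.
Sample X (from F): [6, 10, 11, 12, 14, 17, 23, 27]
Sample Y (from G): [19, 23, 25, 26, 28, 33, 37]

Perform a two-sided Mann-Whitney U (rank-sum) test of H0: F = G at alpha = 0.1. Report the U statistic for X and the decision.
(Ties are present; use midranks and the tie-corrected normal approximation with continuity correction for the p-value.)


Step 1: Combine and sort all 15 observations; assign midranks.
sorted (value, group): (6,X), (10,X), (11,X), (12,X), (14,X), (17,X), (19,Y), (23,X), (23,Y), (25,Y), (26,Y), (27,X), (28,Y), (33,Y), (37,Y)
ranks: 6->1, 10->2, 11->3, 12->4, 14->5, 17->6, 19->7, 23->8.5, 23->8.5, 25->10, 26->11, 27->12, 28->13, 33->14, 37->15
Step 2: Rank sum for X: R1 = 1 + 2 + 3 + 4 + 5 + 6 + 8.5 + 12 = 41.5.
Step 3: U_X = R1 - n1(n1+1)/2 = 41.5 - 8*9/2 = 41.5 - 36 = 5.5.
       U_Y = n1*n2 - U_X = 56 - 5.5 = 50.5.
Step 4: Ties are present, so use the tie-corrected normal approximation (with continuity correction) for the p-value.
Step 5: p-value = 0.010826; compare to alpha = 0.1. reject H0.

U_X = 5.5, p = 0.010826, reject H0 at alpha = 0.1.


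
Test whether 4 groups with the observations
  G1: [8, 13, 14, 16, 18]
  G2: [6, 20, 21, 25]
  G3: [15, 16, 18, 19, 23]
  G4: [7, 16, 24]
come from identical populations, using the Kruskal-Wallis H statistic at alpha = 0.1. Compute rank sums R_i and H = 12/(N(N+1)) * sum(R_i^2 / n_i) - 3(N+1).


Step 1: Combine all N = 17 observations and assign midranks.
sorted (value, group, rank): (6,G2,1), (7,G4,2), (8,G1,3), (13,G1,4), (14,G1,5), (15,G3,6), (16,G1,8), (16,G3,8), (16,G4,8), (18,G1,10.5), (18,G3,10.5), (19,G3,12), (20,G2,13), (21,G2,14), (23,G3,15), (24,G4,16), (25,G2,17)
Step 2: Sum ranks within each group.
R_1 = 30.5 (n_1 = 5)
R_2 = 45 (n_2 = 4)
R_3 = 51.5 (n_3 = 5)
R_4 = 26 (n_4 = 3)
Step 3: H = 12/(N(N+1)) * sum(R_i^2/n_i) - 3(N+1)
     = 12/(17*18) * (30.5^2/5 + 45^2/4 + 51.5^2/5 + 26^2/3) - 3*18
     = 0.039216 * 1448.08 - 54
     = 2.787582.
Step 4: Ties present; correction factor C = 1 - 30/(17^3 - 17) = 0.993873. Corrected H = 2.787582 / 0.993873 = 2.804768.
Step 5: Under H0, H ~ chi^2(3); p-value = 0.422716.
Step 6: alpha = 0.1. fail to reject H0.

H = 2.8048, df = 3, p = 0.422716, fail to reject H0.


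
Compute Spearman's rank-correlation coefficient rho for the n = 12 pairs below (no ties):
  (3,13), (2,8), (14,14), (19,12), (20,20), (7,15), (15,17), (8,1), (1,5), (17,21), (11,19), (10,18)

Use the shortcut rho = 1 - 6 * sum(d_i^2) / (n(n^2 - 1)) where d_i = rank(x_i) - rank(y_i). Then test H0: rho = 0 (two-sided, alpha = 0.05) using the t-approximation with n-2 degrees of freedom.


Step 1: Rank x and y separately (midranks; no ties here).
rank(x): 3->3, 2->2, 14->8, 19->11, 20->12, 7->4, 15->9, 8->5, 1->1, 17->10, 11->7, 10->6
rank(y): 13->5, 8->3, 14->6, 12->4, 20->11, 15->7, 17->8, 1->1, 5->2, 21->12, 19->10, 18->9
Step 2: d_i = R_x(i) - R_y(i); compute d_i^2.
  (3-5)^2=4, (2-3)^2=1, (8-6)^2=4, (11-4)^2=49, (12-11)^2=1, (4-7)^2=9, (9-8)^2=1, (5-1)^2=16, (1-2)^2=1, (10-12)^2=4, (7-10)^2=9, (6-9)^2=9
sum(d^2) = 108.
Step 3: rho = 1 - 6*108 / (12*(12^2 - 1)) = 1 - 648/1716 = 0.622378.
Step 4: Under H0, t = rho * sqrt((n-2)/(1-rho^2)) = 2.5145 ~ t(10).
Step 5: Two-sided p-value from the t-distribution with 10 df = 0.030676.
Step 6: alpha = 0.05. reject H0.

rho = 0.6224, p = 0.030676, reject H0 at alpha = 0.05.


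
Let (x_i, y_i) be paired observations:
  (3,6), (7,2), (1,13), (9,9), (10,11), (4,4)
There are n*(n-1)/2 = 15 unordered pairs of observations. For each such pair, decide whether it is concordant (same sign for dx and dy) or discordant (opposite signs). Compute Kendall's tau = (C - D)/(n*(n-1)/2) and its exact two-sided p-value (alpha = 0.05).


Step 1: Enumerate the 15 unordered pairs (i,j) with i<j and classify each by sign(x_j-x_i) * sign(y_j-y_i).
  (1,2):dx=+4,dy=-4->D; (1,3):dx=-2,dy=+7->D; (1,4):dx=+6,dy=+3->C; (1,5):dx=+7,dy=+5->C
  (1,6):dx=+1,dy=-2->D; (2,3):dx=-6,dy=+11->D; (2,4):dx=+2,dy=+7->C; (2,5):dx=+3,dy=+9->C
  (2,6):dx=-3,dy=+2->D; (3,4):dx=+8,dy=-4->D; (3,5):dx=+9,dy=-2->D; (3,6):dx=+3,dy=-9->D
  (4,5):dx=+1,dy=+2->C; (4,6):dx=-5,dy=-5->C; (5,6):dx=-6,dy=-7->C
Step 2: C = 7, D = 8, total pairs = 15.
Step 3: tau = (C - D)/(n(n-1)/2) = (7 - 8)/15 = -0.066667.
Step 4: Exact two-sided p-value (enumerate n! = 720 permutations of y under H0): p = 1.000000.
Step 5: alpha = 0.05. fail to reject H0.

tau_b = -0.0667 (C=7, D=8), p = 1.000000, fail to reject H0.


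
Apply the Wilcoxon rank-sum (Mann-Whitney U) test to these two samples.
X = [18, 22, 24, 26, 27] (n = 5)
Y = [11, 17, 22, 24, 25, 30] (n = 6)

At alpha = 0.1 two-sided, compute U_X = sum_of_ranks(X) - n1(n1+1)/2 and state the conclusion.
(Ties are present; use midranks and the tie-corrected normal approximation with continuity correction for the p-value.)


Step 1: Combine and sort all 11 observations; assign midranks.
sorted (value, group): (11,Y), (17,Y), (18,X), (22,X), (22,Y), (24,X), (24,Y), (25,Y), (26,X), (27,X), (30,Y)
ranks: 11->1, 17->2, 18->3, 22->4.5, 22->4.5, 24->6.5, 24->6.5, 25->8, 26->9, 27->10, 30->11
Step 2: Rank sum for X: R1 = 3 + 4.5 + 6.5 + 9 + 10 = 33.
Step 3: U_X = R1 - n1(n1+1)/2 = 33 - 5*6/2 = 33 - 15 = 18.
       U_Y = n1*n2 - U_X = 30 - 18 = 12.
Step 4: Ties are present, so use the tie-corrected normal approximation (with continuity correction) for the p-value.
Step 5: p-value = 0.646576; compare to alpha = 0.1. fail to reject H0.

U_X = 18, p = 0.646576, fail to reject H0 at alpha = 0.1.


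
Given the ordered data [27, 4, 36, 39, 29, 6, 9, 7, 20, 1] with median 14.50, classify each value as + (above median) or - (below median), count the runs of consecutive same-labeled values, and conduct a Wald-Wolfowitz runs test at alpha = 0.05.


Step 1: Compute median = 14.50; label A = above, B = below.
Labels in order: ABAAABBBAB  (n_A = 5, n_B = 5)
Step 2: Count runs R = 6.
Step 3: Under H0 (random ordering), E[R] = 2*n_A*n_B/(n_A+n_B) + 1 = 2*5*5/10 + 1 = 6.0000.
        Var[R] = 2*n_A*n_B*(2*n_A*n_B - n_A - n_B) / ((n_A+n_B)^2 * (n_A+n_B-1)) = 2000/900 = 2.2222.
        SD[R] = 1.4907.
Step 4: R = E[R], so z = 0 with no continuity correction.
Step 5: Two-sided p-value via normal approximation = 2*(1 - Phi(|z|)) = 1.000000.
Step 6: alpha = 0.05. fail to reject H0.

R = 6, z = 0.0000, p = 1.000000, fail to reject H0.


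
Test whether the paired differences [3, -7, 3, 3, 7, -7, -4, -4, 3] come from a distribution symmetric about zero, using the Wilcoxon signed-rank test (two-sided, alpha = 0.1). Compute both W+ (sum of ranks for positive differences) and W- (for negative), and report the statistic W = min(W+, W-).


Step 1: Drop any zero differences (none here) and take |d_i|.
|d| = [3, 7, 3, 3, 7, 7, 4, 4, 3]
Step 2: Midrank |d_i| (ties get averaged ranks).
ranks: |3|->2.5, |7|->8, |3|->2.5, |3|->2.5, |7|->8, |7|->8, |4|->5.5, |4|->5.5, |3|->2.5
Step 3: Attach original signs; sum ranks with positive sign and with negative sign.
W+ = 2.5 + 2.5 + 2.5 + 8 + 2.5 = 18
W- = 8 + 8 + 5.5 + 5.5 = 27
(Check: W+ + W- = 45 should equal n(n+1)/2 = 45.)
Step 4: Test statistic W = min(W+, W-) = 18.
Step 5: Ties in |d|, so use the tie-corrected normal approximation.
        E[W] = n(n+1)/4 = 9*10/4 = 22.5.
        Tie groups: |d|=3 (t=4), |d|=4 (t=2), |d|=7 (t=3); sum(t^3 - t) = 90.
        Var[W] = n(n+1)(2n+1)/24 - sum(t^3-t)/48 = 1710/24 - 90/48 = 69.375.
        z = (W - E[W]) / sqrt(Var[W]) = (18 - 22.5) / 8.3292 = -0.5403.
        Two-sided p = 2*Phi(z) = 0.589011.
Step 6: alpha = 0.1. fail to reject H0.

W+ = 18, W- = 27, W = min = 18, p = 0.589011, fail to reject H0.


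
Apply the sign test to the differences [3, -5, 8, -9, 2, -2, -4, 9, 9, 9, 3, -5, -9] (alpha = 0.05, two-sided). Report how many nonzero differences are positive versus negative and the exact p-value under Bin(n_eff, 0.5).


Step 1: Discard zero differences. Original n = 13; n_eff = number of nonzero differences = 13.
Nonzero differences (with sign): +3, -5, +8, -9, +2, -2, -4, +9, +9, +9, +3, -5, -9
Step 2: Count signs: positive = 7, negative = 6.
Step 3: Under H0: P(positive) = 0.5, so the number of positives S ~ Bin(13, 0.5).
Step 4: Two-sided exact p-value = sum of Bin(13,0.5) probabilities at or below the observed probability = 1.000000.
Step 5: alpha = 0.05. fail to reject H0.

n_eff = 13, pos = 7, neg = 6, p = 1.000000, fail to reject H0.


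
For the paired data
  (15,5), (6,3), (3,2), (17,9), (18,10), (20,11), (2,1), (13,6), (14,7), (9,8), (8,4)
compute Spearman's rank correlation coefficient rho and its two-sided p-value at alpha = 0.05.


Step 1: Rank x and y separately (midranks; no ties here).
rank(x): 15->8, 6->3, 3->2, 17->9, 18->10, 20->11, 2->1, 13->6, 14->7, 9->5, 8->4
rank(y): 5->5, 3->3, 2->2, 9->9, 10->10, 11->11, 1->1, 6->6, 7->7, 8->8, 4->4
Step 2: d_i = R_x(i) - R_y(i); compute d_i^2.
  (8-5)^2=9, (3-3)^2=0, (2-2)^2=0, (9-9)^2=0, (10-10)^2=0, (11-11)^2=0, (1-1)^2=0, (6-6)^2=0, (7-7)^2=0, (5-8)^2=9, (4-4)^2=0
sum(d^2) = 18.
Step 3: rho = 1 - 6*18 / (11*(11^2 - 1)) = 1 - 108/1320 = 0.918182.
Step 4: Under H0, t = rho * sqrt((n-2)/(1-rho^2)) = 6.9531 ~ t(9).
Step 5: Two-sided p-value from the t-distribution with 9 df = 0.000067.
Step 6: alpha = 0.05. reject H0.

rho = 0.9182, p = 0.000067, reject H0 at alpha = 0.05.


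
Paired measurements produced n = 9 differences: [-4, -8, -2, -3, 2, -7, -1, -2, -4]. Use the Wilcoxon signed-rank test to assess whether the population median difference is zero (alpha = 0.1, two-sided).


Step 1: Drop any zero differences (none here) and take |d_i|.
|d| = [4, 8, 2, 3, 2, 7, 1, 2, 4]
Step 2: Midrank |d_i| (ties get averaged ranks).
ranks: |4|->6.5, |8|->9, |2|->3, |3|->5, |2|->3, |7|->8, |1|->1, |2|->3, |4|->6.5
Step 3: Attach original signs; sum ranks with positive sign and with negative sign.
W+ = 3 = 3
W- = 6.5 + 9 + 3 + 5 + 8 + 1 + 3 + 6.5 = 42
(Check: W+ + W- = 45 should equal n(n+1)/2 = 45.)
Step 4: Test statistic W = min(W+, W-) = 3.
Step 5: Ties in |d|, so use the tie-corrected normal approximation.
        E[W] = n(n+1)/4 = 9*10/4 = 22.5.
        Tie groups: |d|=2 (t=3), |d|=4 (t=2); sum(t^3 - t) = 30.
        Var[W] = n(n+1)(2n+1)/24 - sum(t^3-t)/48 = 1710/24 - 30/48 = 70.625.
        z = (W - E[W]) / sqrt(Var[W]) = (3 - 22.5) / 8.4039 = -2.3204.
        Two-sided p = 2*Phi(z) = 0.020321.
Step 6: alpha = 0.1. reject H0.

W+ = 3, W- = 42, W = min = 3, p = 0.020321, reject H0.


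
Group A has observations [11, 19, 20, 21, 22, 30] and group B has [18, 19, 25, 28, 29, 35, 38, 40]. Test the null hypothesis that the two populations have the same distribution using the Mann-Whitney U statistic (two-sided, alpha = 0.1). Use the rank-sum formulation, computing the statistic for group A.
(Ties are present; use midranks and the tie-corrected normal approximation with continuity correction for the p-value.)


Step 1: Combine and sort all 14 observations; assign midranks.
sorted (value, group): (11,X), (18,Y), (19,X), (19,Y), (20,X), (21,X), (22,X), (25,Y), (28,Y), (29,Y), (30,X), (35,Y), (38,Y), (40,Y)
ranks: 11->1, 18->2, 19->3.5, 19->3.5, 20->5, 21->6, 22->7, 25->8, 28->9, 29->10, 30->11, 35->12, 38->13, 40->14
Step 2: Rank sum for X: R1 = 1 + 3.5 + 5 + 6 + 7 + 11 = 33.5.
Step 3: U_X = R1 - n1(n1+1)/2 = 33.5 - 6*7/2 = 33.5 - 21 = 12.5.
       U_Y = n1*n2 - U_X = 48 - 12.5 = 35.5.
Step 4: Ties are present, so use the tie-corrected normal approximation (with continuity correction) for the p-value.
Step 5: p-value = 0.155126; compare to alpha = 0.1. fail to reject H0.

U_X = 12.5, p = 0.155126, fail to reject H0 at alpha = 0.1.


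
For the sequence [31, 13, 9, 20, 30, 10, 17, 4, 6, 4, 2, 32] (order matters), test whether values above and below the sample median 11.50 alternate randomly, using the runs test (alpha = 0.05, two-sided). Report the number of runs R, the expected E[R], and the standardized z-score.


Step 1: Compute median = 11.50; label A = above, B = below.
Labels in order: AABAABABBBBA  (n_A = 6, n_B = 6)
Step 2: Count runs R = 7.
Step 3: Under H0 (random ordering), E[R] = 2*n_A*n_B/(n_A+n_B) + 1 = 2*6*6/12 + 1 = 7.0000.
        Var[R] = 2*n_A*n_B*(2*n_A*n_B - n_A - n_B) / ((n_A+n_B)^2 * (n_A+n_B-1)) = 4320/1584 = 2.7273.
        SD[R] = 1.6514.
Step 4: R = E[R], so z = 0 with no continuity correction.
Step 5: Two-sided p-value via normal approximation = 2*(1 - Phi(|z|)) = 1.000000.
Step 6: alpha = 0.05. fail to reject H0.

R = 7, z = 0.0000, p = 1.000000, fail to reject H0.


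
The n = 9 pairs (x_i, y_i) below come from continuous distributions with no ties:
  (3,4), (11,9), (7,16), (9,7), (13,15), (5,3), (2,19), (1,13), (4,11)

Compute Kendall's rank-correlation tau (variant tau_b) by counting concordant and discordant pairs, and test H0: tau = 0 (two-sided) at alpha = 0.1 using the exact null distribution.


Step 1: Enumerate the 36 unordered pairs (i,j) with i<j and classify each by sign(x_j-x_i) * sign(y_j-y_i).
  (1,2):dx=+8,dy=+5->C; (1,3):dx=+4,dy=+12->C; (1,4):dx=+6,dy=+3->C; (1,5):dx=+10,dy=+11->C
  (1,6):dx=+2,dy=-1->D; (1,7):dx=-1,dy=+15->D; (1,8):dx=-2,dy=+9->D; (1,9):dx=+1,dy=+7->C
  (2,3):dx=-4,dy=+7->D; (2,4):dx=-2,dy=-2->C; (2,5):dx=+2,dy=+6->C; (2,6):dx=-6,dy=-6->C
  (2,7):dx=-9,dy=+10->D; (2,8):dx=-10,dy=+4->D; (2,9):dx=-7,dy=+2->D; (3,4):dx=+2,dy=-9->D
  (3,5):dx=+6,dy=-1->D; (3,6):dx=-2,dy=-13->C; (3,7):dx=-5,dy=+3->D; (3,8):dx=-6,dy=-3->C
  (3,9):dx=-3,dy=-5->C; (4,5):dx=+4,dy=+8->C; (4,6):dx=-4,dy=-4->C; (4,7):dx=-7,dy=+12->D
  (4,8):dx=-8,dy=+6->D; (4,9):dx=-5,dy=+4->D; (5,6):dx=-8,dy=-12->C; (5,7):dx=-11,dy=+4->D
  (5,8):dx=-12,dy=-2->C; (5,9):dx=-9,dy=-4->C; (6,7):dx=-3,dy=+16->D; (6,8):dx=-4,dy=+10->D
  (6,9):dx=-1,dy=+8->D; (7,8):dx=-1,dy=-6->C; (7,9):dx=+2,dy=-8->D; (8,9):dx=+3,dy=-2->D
Step 2: C = 17, D = 19, total pairs = 36.
Step 3: tau = (C - D)/(n(n-1)/2) = (17 - 19)/36 = -0.055556.
Step 4: Exact two-sided p-value (enumerate n! = 362880 permutations of y under H0): p = 0.919455.
Step 5: alpha = 0.1. fail to reject H0.

tau_b = -0.0556 (C=17, D=19), p = 0.919455, fail to reject H0.


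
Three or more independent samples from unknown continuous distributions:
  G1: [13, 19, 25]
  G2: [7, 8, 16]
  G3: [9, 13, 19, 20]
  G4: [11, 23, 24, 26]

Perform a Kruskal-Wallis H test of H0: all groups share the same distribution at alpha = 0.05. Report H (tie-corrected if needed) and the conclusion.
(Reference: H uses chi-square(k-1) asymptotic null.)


Step 1: Combine all N = 14 observations and assign midranks.
sorted (value, group, rank): (7,G2,1), (8,G2,2), (9,G3,3), (11,G4,4), (13,G1,5.5), (13,G3,5.5), (16,G2,7), (19,G1,8.5), (19,G3,8.5), (20,G3,10), (23,G4,11), (24,G4,12), (25,G1,13), (26,G4,14)
Step 2: Sum ranks within each group.
R_1 = 27 (n_1 = 3)
R_2 = 10 (n_2 = 3)
R_3 = 27 (n_3 = 4)
R_4 = 41 (n_4 = 4)
Step 3: H = 12/(N(N+1)) * sum(R_i^2/n_i) - 3(N+1)
     = 12/(14*15) * (27^2/3 + 10^2/3 + 27^2/4 + 41^2/4) - 3*15
     = 0.057143 * 878.833 - 45
     = 5.219048.
Step 4: Ties present; correction factor C = 1 - 12/(14^3 - 14) = 0.995604. Corrected H = 5.219048 / 0.995604 = 5.242090.
Step 5: Under H0, H ~ chi^2(3); p-value = 0.154905.
Step 6: alpha = 0.05. fail to reject H0.

H = 5.2421, df = 3, p = 0.154905, fail to reject H0.


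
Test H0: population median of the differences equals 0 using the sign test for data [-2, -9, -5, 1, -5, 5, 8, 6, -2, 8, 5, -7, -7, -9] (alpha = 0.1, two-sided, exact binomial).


Step 1: Discard zero differences. Original n = 14; n_eff = number of nonzero differences = 14.
Nonzero differences (with sign): -2, -9, -5, +1, -5, +5, +8, +6, -2, +8, +5, -7, -7, -9
Step 2: Count signs: positive = 6, negative = 8.
Step 3: Under H0: P(positive) = 0.5, so the number of positives S ~ Bin(14, 0.5).
Step 4: Two-sided exact p-value = sum of Bin(14,0.5) probabilities at or below the observed probability = 0.790527.
Step 5: alpha = 0.1. fail to reject H0.

n_eff = 14, pos = 6, neg = 8, p = 0.790527, fail to reject H0.


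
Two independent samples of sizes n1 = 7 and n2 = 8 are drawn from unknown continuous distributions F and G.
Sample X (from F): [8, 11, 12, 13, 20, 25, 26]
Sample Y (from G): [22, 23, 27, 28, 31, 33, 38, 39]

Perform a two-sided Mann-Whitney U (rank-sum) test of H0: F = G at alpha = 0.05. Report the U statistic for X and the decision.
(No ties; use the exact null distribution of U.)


Step 1: Combine and sort all 15 observations; assign midranks.
sorted (value, group): (8,X), (11,X), (12,X), (13,X), (20,X), (22,Y), (23,Y), (25,X), (26,X), (27,Y), (28,Y), (31,Y), (33,Y), (38,Y), (39,Y)
ranks: 8->1, 11->2, 12->3, 13->4, 20->5, 22->6, 23->7, 25->8, 26->9, 27->10, 28->11, 31->12, 33->13, 38->14, 39->15
Step 2: Rank sum for X: R1 = 1 + 2 + 3 + 4 + 5 + 8 + 9 = 32.
Step 3: U_X = R1 - n1(n1+1)/2 = 32 - 7*8/2 = 32 - 28 = 4.
       U_Y = n1*n2 - U_X = 56 - 4 = 52.
Step 4: No ties, so the exact null distribution of U (based on enumerating the C(15,7) = 6435 equally likely rank assignments) gives the two-sided p-value.
Step 5: p-value = 0.003730; compare to alpha = 0.05. reject H0.

U_X = 4, p = 0.003730, reject H0 at alpha = 0.05.


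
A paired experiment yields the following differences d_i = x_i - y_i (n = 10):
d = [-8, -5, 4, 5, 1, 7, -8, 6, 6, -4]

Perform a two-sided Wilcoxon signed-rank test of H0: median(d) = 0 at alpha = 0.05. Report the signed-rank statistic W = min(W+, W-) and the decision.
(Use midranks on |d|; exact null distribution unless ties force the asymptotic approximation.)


Step 1: Drop any zero differences (none here) and take |d_i|.
|d| = [8, 5, 4, 5, 1, 7, 8, 6, 6, 4]
Step 2: Midrank |d_i| (ties get averaged ranks).
ranks: |8|->9.5, |5|->4.5, |4|->2.5, |5|->4.5, |1|->1, |7|->8, |8|->9.5, |6|->6.5, |6|->6.5, |4|->2.5
Step 3: Attach original signs; sum ranks with positive sign and with negative sign.
W+ = 2.5 + 4.5 + 1 + 8 + 6.5 + 6.5 = 29
W- = 9.5 + 4.5 + 9.5 + 2.5 = 26
(Check: W+ + W- = 55 should equal n(n+1)/2 = 55.)
Step 4: Test statistic W = min(W+, W-) = 26.
Step 5: Ties in |d|, so use the tie-corrected normal approximation.
        E[W] = n(n+1)/4 = 10*11/4 = 27.5.
        Tie groups: |d|=4 (t=2), |d|=5 (t=2), |d|=6 (t=2), |d|=8 (t=2); sum(t^3 - t) = 24.
        Var[W] = n(n+1)(2n+1)/24 - sum(t^3-t)/48 = 2310/24 - 24/48 = 95.75.
        z = (W - E[W]) / sqrt(Var[W]) = (26 - 27.5) / 9.7852 = -0.1533.
        Two-sided p = 2*Phi(z) = 0.878167.
Step 6: alpha = 0.05. fail to reject H0.

W+ = 29, W- = 26, W = min = 26, p = 0.878167, fail to reject H0.


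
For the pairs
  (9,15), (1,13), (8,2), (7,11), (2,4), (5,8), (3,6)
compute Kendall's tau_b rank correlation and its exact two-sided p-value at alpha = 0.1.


Step 1: Enumerate the 21 unordered pairs (i,j) with i<j and classify each by sign(x_j-x_i) * sign(y_j-y_i).
  (1,2):dx=-8,dy=-2->C; (1,3):dx=-1,dy=-13->C; (1,4):dx=-2,dy=-4->C; (1,5):dx=-7,dy=-11->C
  (1,6):dx=-4,dy=-7->C; (1,7):dx=-6,dy=-9->C; (2,3):dx=+7,dy=-11->D; (2,4):dx=+6,dy=-2->D
  (2,5):dx=+1,dy=-9->D; (2,6):dx=+4,dy=-5->D; (2,7):dx=+2,dy=-7->D; (3,4):dx=-1,dy=+9->D
  (3,5):dx=-6,dy=+2->D; (3,6):dx=-3,dy=+6->D; (3,7):dx=-5,dy=+4->D; (4,5):dx=-5,dy=-7->C
  (4,6):dx=-2,dy=-3->C; (4,7):dx=-4,dy=-5->C; (5,6):dx=+3,dy=+4->C; (5,7):dx=+1,dy=+2->C
  (6,7):dx=-2,dy=-2->C
Step 2: C = 12, D = 9, total pairs = 21.
Step 3: tau = (C - D)/(n(n-1)/2) = (12 - 9)/21 = 0.142857.
Step 4: Exact two-sided p-value (enumerate n! = 5040 permutations of y under H0): p = 0.772619.
Step 5: alpha = 0.1. fail to reject H0.

tau_b = 0.1429 (C=12, D=9), p = 0.772619, fail to reject H0.


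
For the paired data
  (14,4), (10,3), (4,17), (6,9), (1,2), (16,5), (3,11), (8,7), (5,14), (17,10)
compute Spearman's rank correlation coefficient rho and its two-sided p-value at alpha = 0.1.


Step 1: Rank x and y separately (midranks; no ties here).
rank(x): 14->8, 10->7, 4->3, 6->5, 1->1, 16->9, 3->2, 8->6, 5->4, 17->10
rank(y): 4->3, 3->2, 17->10, 9->6, 2->1, 5->4, 11->8, 7->5, 14->9, 10->7
Step 2: d_i = R_x(i) - R_y(i); compute d_i^2.
  (8-3)^2=25, (7-2)^2=25, (3-10)^2=49, (5-6)^2=1, (1-1)^2=0, (9-4)^2=25, (2-8)^2=36, (6-5)^2=1, (4-9)^2=25, (10-7)^2=9
sum(d^2) = 196.
Step 3: rho = 1 - 6*196 / (10*(10^2 - 1)) = 1 - 1176/990 = -0.187879.
Step 4: Under H0, t = rho * sqrt((n-2)/(1-rho^2)) = -0.5410 ~ t(8).
Step 5: Two-sided p-value from the t-distribution with 8 df = 0.603218.
Step 6: alpha = 0.1. fail to reject H0.

rho = -0.1879, p = 0.603218, fail to reject H0 at alpha = 0.1.


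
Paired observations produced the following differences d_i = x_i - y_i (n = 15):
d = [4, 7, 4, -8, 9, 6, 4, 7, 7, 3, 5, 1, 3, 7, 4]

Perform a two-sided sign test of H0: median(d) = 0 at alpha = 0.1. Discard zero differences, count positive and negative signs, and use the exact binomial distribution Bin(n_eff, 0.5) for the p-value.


Step 1: Discard zero differences. Original n = 15; n_eff = number of nonzero differences = 15.
Nonzero differences (with sign): +4, +7, +4, -8, +9, +6, +4, +7, +7, +3, +5, +1, +3, +7, +4
Step 2: Count signs: positive = 14, negative = 1.
Step 3: Under H0: P(positive) = 0.5, so the number of positives S ~ Bin(15, 0.5).
Step 4: Two-sided exact p-value = sum of Bin(15,0.5) probabilities at or below the observed probability = 0.000977.
Step 5: alpha = 0.1. reject H0.

n_eff = 15, pos = 14, neg = 1, p = 0.000977, reject H0.


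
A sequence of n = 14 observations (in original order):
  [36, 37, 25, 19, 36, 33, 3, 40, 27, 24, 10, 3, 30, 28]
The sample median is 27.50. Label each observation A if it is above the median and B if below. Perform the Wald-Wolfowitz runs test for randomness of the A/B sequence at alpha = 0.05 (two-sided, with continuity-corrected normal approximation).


Step 1: Compute median = 27.50; label A = above, B = below.
Labels in order: AABBAABABBBBAA  (n_A = 7, n_B = 7)
Step 2: Count runs R = 7.
Step 3: Under H0 (random ordering), E[R] = 2*n_A*n_B/(n_A+n_B) + 1 = 2*7*7/14 + 1 = 8.0000.
        Var[R] = 2*n_A*n_B*(2*n_A*n_B - n_A - n_B) / ((n_A+n_B)^2 * (n_A+n_B-1)) = 8232/2548 = 3.2308.
        SD[R] = 1.7974.
Step 4: Continuity-corrected z = (R + 0.5 - E[R]) / SD[R] = (7 + 0.5 - 8.0000) / 1.7974 = -0.2782.
Step 5: Two-sided p-value via normal approximation = 2*(1 - Phi(|z|)) = 0.780879.
Step 6: alpha = 0.05. fail to reject H0.

R = 7, z = -0.2782, p = 0.780879, fail to reject H0.


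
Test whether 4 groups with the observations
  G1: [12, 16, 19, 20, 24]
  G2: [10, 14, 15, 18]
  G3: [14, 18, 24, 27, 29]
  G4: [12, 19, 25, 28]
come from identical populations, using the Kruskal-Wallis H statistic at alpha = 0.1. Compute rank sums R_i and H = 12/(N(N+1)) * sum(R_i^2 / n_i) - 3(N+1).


Step 1: Combine all N = 18 observations and assign midranks.
sorted (value, group, rank): (10,G2,1), (12,G1,2.5), (12,G4,2.5), (14,G2,4.5), (14,G3,4.5), (15,G2,6), (16,G1,7), (18,G2,8.5), (18,G3,8.5), (19,G1,10.5), (19,G4,10.5), (20,G1,12), (24,G1,13.5), (24,G3,13.5), (25,G4,15), (27,G3,16), (28,G4,17), (29,G3,18)
Step 2: Sum ranks within each group.
R_1 = 45.5 (n_1 = 5)
R_2 = 20 (n_2 = 4)
R_3 = 60.5 (n_3 = 5)
R_4 = 45 (n_4 = 4)
Step 3: H = 12/(N(N+1)) * sum(R_i^2/n_i) - 3(N+1)
     = 12/(18*19) * (45.5^2/5 + 20^2/4 + 60.5^2/5 + 45^2/4) - 3*19
     = 0.035088 * 1752.35 - 57
     = 4.485965.
Step 4: Ties present; correction factor C = 1 - 30/(18^3 - 18) = 0.994840. Corrected H = 4.485965 / 0.994840 = 4.509232.
Step 5: Under H0, H ~ chi^2(3); p-value = 0.211468.
Step 6: alpha = 0.1. fail to reject H0.

H = 4.5092, df = 3, p = 0.211468, fail to reject H0.


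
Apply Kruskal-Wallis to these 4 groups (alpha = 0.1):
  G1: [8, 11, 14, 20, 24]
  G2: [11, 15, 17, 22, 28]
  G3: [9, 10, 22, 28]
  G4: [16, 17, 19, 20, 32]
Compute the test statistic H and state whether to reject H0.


Step 1: Combine all N = 19 observations and assign midranks.
sorted (value, group, rank): (8,G1,1), (9,G3,2), (10,G3,3), (11,G1,4.5), (11,G2,4.5), (14,G1,6), (15,G2,7), (16,G4,8), (17,G2,9.5), (17,G4,9.5), (19,G4,11), (20,G1,12.5), (20,G4,12.5), (22,G2,14.5), (22,G3,14.5), (24,G1,16), (28,G2,17.5), (28,G3,17.5), (32,G4,19)
Step 2: Sum ranks within each group.
R_1 = 40 (n_1 = 5)
R_2 = 53 (n_2 = 5)
R_3 = 37 (n_3 = 4)
R_4 = 60 (n_4 = 5)
Step 3: H = 12/(N(N+1)) * sum(R_i^2/n_i) - 3(N+1)
     = 12/(19*20) * (40^2/5 + 53^2/5 + 37^2/4 + 60^2/5) - 3*20
     = 0.031579 * 1944.05 - 60
     = 1.391053.
Step 4: Ties present; correction factor C = 1 - 30/(19^3 - 19) = 0.995614. Corrected H = 1.391053 / 0.995614 = 1.397181.
Step 5: Under H0, H ~ chi^2(3); p-value = 0.706196.
Step 6: alpha = 0.1. fail to reject H0.

H = 1.3972, df = 3, p = 0.706196, fail to reject H0.


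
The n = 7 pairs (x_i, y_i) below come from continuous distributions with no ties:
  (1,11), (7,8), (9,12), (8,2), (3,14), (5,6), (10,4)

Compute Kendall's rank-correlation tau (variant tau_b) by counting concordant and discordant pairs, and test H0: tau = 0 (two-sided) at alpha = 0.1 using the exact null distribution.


Step 1: Enumerate the 21 unordered pairs (i,j) with i<j and classify each by sign(x_j-x_i) * sign(y_j-y_i).
  (1,2):dx=+6,dy=-3->D; (1,3):dx=+8,dy=+1->C; (1,4):dx=+7,dy=-9->D; (1,5):dx=+2,dy=+3->C
  (1,6):dx=+4,dy=-5->D; (1,7):dx=+9,dy=-7->D; (2,3):dx=+2,dy=+4->C; (2,4):dx=+1,dy=-6->D
  (2,5):dx=-4,dy=+6->D; (2,6):dx=-2,dy=-2->C; (2,7):dx=+3,dy=-4->D; (3,4):dx=-1,dy=-10->C
  (3,5):dx=-6,dy=+2->D; (3,6):dx=-4,dy=-6->C; (3,7):dx=+1,dy=-8->D; (4,5):dx=-5,dy=+12->D
  (4,6):dx=-3,dy=+4->D; (4,7):dx=+2,dy=+2->C; (5,6):dx=+2,dy=-8->D; (5,7):dx=+7,dy=-10->D
  (6,7):dx=+5,dy=-2->D
Step 2: C = 7, D = 14, total pairs = 21.
Step 3: tau = (C - D)/(n(n-1)/2) = (7 - 14)/21 = -0.333333.
Step 4: Exact two-sided p-value (enumerate n! = 5040 permutations of y under H0): p = 0.381349.
Step 5: alpha = 0.1. fail to reject H0.

tau_b = -0.3333 (C=7, D=14), p = 0.381349, fail to reject H0.


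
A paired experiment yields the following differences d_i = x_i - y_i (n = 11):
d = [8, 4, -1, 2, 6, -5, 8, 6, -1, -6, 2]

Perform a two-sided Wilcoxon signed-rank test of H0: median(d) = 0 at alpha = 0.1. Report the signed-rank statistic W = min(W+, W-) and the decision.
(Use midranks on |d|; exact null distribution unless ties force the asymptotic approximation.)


Step 1: Drop any zero differences (none here) and take |d_i|.
|d| = [8, 4, 1, 2, 6, 5, 8, 6, 1, 6, 2]
Step 2: Midrank |d_i| (ties get averaged ranks).
ranks: |8|->10.5, |4|->5, |1|->1.5, |2|->3.5, |6|->8, |5|->6, |8|->10.5, |6|->8, |1|->1.5, |6|->8, |2|->3.5
Step 3: Attach original signs; sum ranks with positive sign and with negative sign.
W+ = 10.5 + 5 + 3.5 + 8 + 10.5 + 8 + 3.5 = 49
W- = 1.5 + 6 + 1.5 + 8 = 17
(Check: W+ + W- = 66 should equal n(n+1)/2 = 66.)
Step 4: Test statistic W = min(W+, W-) = 17.
Step 5: Ties in |d|, so use the tie-corrected normal approximation.
        E[W] = n(n+1)/4 = 11*12/4 = 33.
        Tie groups: |d|=1 (t=2), |d|=2 (t=2), |d|=6 (t=3), |d|=8 (t=2); sum(t^3 - t) = 42.
        Var[W] = n(n+1)(2n+1)/24 - sum(t^3-t)/48 = 3036/24 - 42/48 = 125.625.
        z = (W - E[W]) / sqrt(Var[W]) = (17 - 33) / 11.2083 = -1.4275.
        Two-sided p = 2*Phi(z) = 0.153430.
Step 6: alpha = 0.1. fail to reject H0.

W+ = 49, W- = 17, W = min = 17, p = 0.153430, fail to reject H0.


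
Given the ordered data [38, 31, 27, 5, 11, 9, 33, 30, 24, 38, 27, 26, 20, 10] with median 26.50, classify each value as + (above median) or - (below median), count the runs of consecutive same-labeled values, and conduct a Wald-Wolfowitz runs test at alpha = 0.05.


Step 1: Compute median = 26.50; label A = above, B = below.
Labels in order: AAABBBAABAABBB  (n_A = 7, n_B = 7)
Step 2: Count runs R = 6.
Step 3: Under H0 (random ordering), E[R] = 2*n_A*n_B/(n_A+n_B) + 1 = 2*7*7/14 + 1 = 8.0000.
        Var[R] = 2*n_A*n_B*(2*n_A*n_B - n_A - n_B) / ((n_A+n_B)^2 * (n_A+n_B-1)) = 8232/2548 = 3.2308.
        SD[R] = 1.7974.
Step 4: Continuity-corrected z = (R + 0.5 - E[R]) / SD[R] = (6 + 0.5 - 8.0000) / 1.7974 = -0.8345.
Step 5: Two-sided p-value via normal approximation = 2*(1 - Phi(|z|)) = 0.403986.
Step 6: alpha = 0.05. fail to reject H0.

R = 6, z = -0.8345, p = 0.403986, fail to reject H0.


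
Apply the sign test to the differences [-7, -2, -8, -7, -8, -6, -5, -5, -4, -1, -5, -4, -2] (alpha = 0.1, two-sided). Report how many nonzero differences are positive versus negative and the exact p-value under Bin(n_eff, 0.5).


Step 1: Discard zero differences. Original n = 13; n_eff = number of nonzero differences = 13.
Nonzero differences (with sign): -7, -2, -8, -7, -8, -6, -5, -5, -4, -1, -5, -4, -2
Step 2: Count signs: positive = 0, negative = 13.
Step 3: Under H0: P(positive) = 0.5, so the number of positives S ~ Bin(13, 0.5).
Step 4: Two-sided exact p-value = sum of Bin(13,0.5) probabilities at or below the observed probability = 0.000244.
Step 5: alpha = 0.1. reject H0.

n_eff = 13, pos = 0, neg = 13, p = 0.000244, reject H0.


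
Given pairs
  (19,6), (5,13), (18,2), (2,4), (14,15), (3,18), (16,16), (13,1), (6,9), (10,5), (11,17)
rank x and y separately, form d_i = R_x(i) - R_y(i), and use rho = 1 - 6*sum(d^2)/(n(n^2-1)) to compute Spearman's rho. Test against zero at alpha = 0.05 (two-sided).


Step 1: Rank x and y separately (midranks; no ties here).
rank(x): 19->11, 5->3, 18->10, 2->1, 14->8, 3->2, 16->9, 13->7, 6->4, 10->5, 11->6
rank(y): 6->5, 13->7, 2->2, 4->3, 15->8, 18->11, 16->9, 1->1, 9->6, 5->4, 17->10
Step 2: d_i = R_x(i) - R_y(i); compute d_i^2.
  (11-5)^2=36, (3-7)^2=16, (10-2)^2=64, (1-3)^2=4, (8-8)^2=0, (2-11)^2=81, (9-9)^2=0, (7-1)^2=36, (4-6)^2=4, (5-4)^2=1, (6-10)^2=16
sum(d^2) = 258.
Step 3: rho = 1 - 6*258 / (11*(11^2 - 1)) = 1 - 1548/1320 = -0.172727.
Step 4: Under H0, t = rho * sqrt((n-2)/(1-rho^2)) = -0.5261 ~ t(9).
Step 5: Two-sided p-value from the t-distribution with 9 df = 0.611542.
Step 6: alpha = 0.05. fail to reject H0.

rho = -0.1727, p = 0.611542, fail to reject H0 at alpha = 0.05.


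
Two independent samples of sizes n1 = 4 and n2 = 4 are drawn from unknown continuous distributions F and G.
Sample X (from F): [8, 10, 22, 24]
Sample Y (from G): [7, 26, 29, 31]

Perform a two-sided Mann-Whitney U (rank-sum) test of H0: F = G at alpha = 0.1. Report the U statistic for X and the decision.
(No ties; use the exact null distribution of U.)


Step 1: Combine and sort all 8 observations; assign midranks.
sorted (value, group): (7,Y), (8,X), (10,X), (22,X), (24,X), (26,Y), (29,Y), (31,Y)
ranks: 7->1, 8->2, 10->3, 22->4, 24->5, 26->6, 29->7, 31->8
Step 2: Rank sum for X: R1 = 2 + 3 + 4 + 5 = 14.
Step 3: U_X = R1 - n1(n1+1)/2 = 14 - 4*5/2 = 14 - 10 = 4.
       U_Y = n1*n2 - U_X = 16 - 4 = 12.
Step 4: No ties, so the exact null distribution of U (based on enumerating the C(8,4) = 70 equally likely rank assignments) gives the two-sided p-value.
Step 5: p-value = 0.342857; compare to alpha = 0.1. fail to reject H0.

U_X = 4, p = 0.342857, fail to reject H0 at alpha = 0.1.


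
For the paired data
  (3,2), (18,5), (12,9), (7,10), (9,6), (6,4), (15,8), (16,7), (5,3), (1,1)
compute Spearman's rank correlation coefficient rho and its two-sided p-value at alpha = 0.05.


Step 1: Rank x and y separately (midranks; no ties here).
rank(x): 3->2, 18->10, 12->7, 7->5, 9->6, 6->4, 15->8, 16->9, 5->3, 1->1
rank(y): 2->2, 5->5, 9->9, 10->10, 6->6, 4->4, 8->8, 7->7, 3->3, 1->1
Step 2: d_i = R_x(i) - R_y(i); compute d_i^2.
  (2-2)^2=0, (10-5)^2=25, (7-9)^2=4, (5-10)^2=25, (6-6)^2=0, (4-4)^2=0, (8-8)^2=0, (9-7)^2=4, (3-3)^2=0, (1-1)^2=0
sum(d^2) = 58.
Step 3: rho = 1 - 6*58 / (10*(10^2 - 1)) = 1 - 348/990 = 0.648485.
Step 4: Under H0, t = rho * sqrt((n-2)/(1-rho^2)) = 2.4095 ~ t(8).
Step 5: Two-sided p-value from the t-distribution with 8 df = 0.042540.
Step 6: alpha = 0.05. reject H0.

rho = 0.6485, p = 0.042540, reject H0 at alpha = 0.05.


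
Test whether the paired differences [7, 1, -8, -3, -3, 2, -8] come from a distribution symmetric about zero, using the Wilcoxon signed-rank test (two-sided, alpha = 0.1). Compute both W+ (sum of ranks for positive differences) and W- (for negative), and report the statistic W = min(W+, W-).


Step 1: Drop any zero differences (none here) and take |d_i|.
|d| = [7, 1, 8, 3, 3, 2, 8]
Step 2: Midrank |d_i| (ties get averaged ranks).
ranks: |7|->5, |1|->1, |8|->6.5, |3|->3.5, |3|->3.5, |2|->2, |8|->6.5
Step 3: Attach original signs; sum ranks with positive sign and with negative sign.
W+ = 5 + 1 + 2 = 8
W- = 6.5 + 3.5 + 3.5 + 6.5 = 20
(Check: W+ + W- = 28 should equal n(n+1)/2 = 28.)
Step 4: Test statistic W = min(W+, W-) = 8.
Step 5: Ties in |d|, so use the tie-corrected normal approximation.
        E[W] = n(n+1)/4 = 7*8/4 = 14.
        Tie groups: |d|=3 (t=2), |d|=8 (t=2); sum(t^3 - t) = 12.
        Var[W] = n(n+1)(2n+1)/24 - sum(t^3-t)/48 = 840/24 - 12/48 = 34.75.
        z = (W - E[W]) / sqrt(Var[W]) = (8 - 14) / 5.8949 = -1.0178.
        Two-sided p = 2*Phi(z) = 0.308760.
Step 6: alpha = 0.1. fail to reject H0.

W+ = 8, W- = 20, W = min = 8, p = 0.308760, fail to reject H0.


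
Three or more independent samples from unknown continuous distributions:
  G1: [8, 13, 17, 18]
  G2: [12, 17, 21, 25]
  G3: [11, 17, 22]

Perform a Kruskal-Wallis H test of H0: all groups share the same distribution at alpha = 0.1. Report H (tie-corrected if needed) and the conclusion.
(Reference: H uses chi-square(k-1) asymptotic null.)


Step 1: Combine all N = 11 observations and assign midranks.
sorted (value, group, rank): (8,G1,1), (11,G3,2), (12,G2,3), (13,G1,4), (17,G1,6), (17,G2,6), (17,G3,6), (18,G1,8), (21,G2,9), (22,G3,10), (25,G2,11)
Step 2: Sum ranks within each group.
R_1 = 19 (n_1 = 4)
R_2 = 29 (n_2 = 4)
R_3 = 18 (n_3 = 3)
Step 3: H = 12/(N(N+1)) * sum(R_i^2/n_i) - 3(N+1)
     = 12/(11*12) * (19^2/4 + 29^2/4 + 18^2/3) - 3*12
     = 0.090909 * 408.5 - 36
     = 1.136364.
Step 4: Ties present; correction factor C = 1 - 24/(11^3 - 11) = 0.981818. Corrected H = 1.136364 / 0.981818 = 1.157407.
Step 5: Under H0, H ~ chi^2(2); p-value = 0.560625.
Step 6: alpha = 0.1. fail to reject H0.

H = 1.1574, df = 2, p = 0.560625, fail to reject H0.


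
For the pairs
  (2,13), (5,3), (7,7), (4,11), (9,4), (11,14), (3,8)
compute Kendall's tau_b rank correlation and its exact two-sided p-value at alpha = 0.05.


Step 1: Enumerate the 21 unordered pairs (i,j) with i<j and classify each by sign(x_j-x_i) * sign(y_j-y_i).
  (1,2):dx=+3,dy=-10->D; (1,3):dx=+5,dy=-6->D; (1,4):dx=+2,dy=-2->D; (1,5):dx=+7,dy=-9->D
  (1,6):dx=+9,dy=+1->C; (1,7):dx=+1,dy=-5->D; (2,3):dx=+2,dy=+4->C; (2,4):dx=-1,dy=+8->D
  (2,5):dx=+4,dy=+1->C; (2,6):dx=+6,dy=+11->C; (2,7):dx=-2,dy=+5->D; (3,4):dx=-3,dy=+4->D
  (3,5):dx=+2,dy=-3->D; (3,6):dx=+4,dy=+7->C; (3,7):dx=-4,dy=+1->D; (4,5):dx=+5,dy=-7->D
  (4,6):dx=+7,dy=+3->C; (4,7):dx=-1,dy=-3->C; (5,6):dx=+2,dy=+10->C; (5,7):dx=-6,dy=+4->D
  (6,7):dx=-8,dy=-6->C
Step 2: C = 9, D = 12, total pairs = 21.
Step 3: tau = (C - D)/(n(n-1)/2) = (9 - 12)/21 = -0.142857.
Step 4: Exact two-sided p-value (enumerate n! = 5040 permutations of y under H0): p = 0.772619.
Step 5: alpha = 0.05. fail to reject H0.

tau_b = -0.1429 (C=9, D=12), p = 0.772619, fail to reject H0.


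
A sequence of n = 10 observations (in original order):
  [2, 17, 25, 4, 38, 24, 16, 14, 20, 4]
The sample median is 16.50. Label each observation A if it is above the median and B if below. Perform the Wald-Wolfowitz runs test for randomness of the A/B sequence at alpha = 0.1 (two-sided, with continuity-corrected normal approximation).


Step 1: Compute median = 16.50; label A = above, B = below.
Labels in order: BAABAABBAB  (n_A = 5, n_B = 5)
Step 2: Count runs R = 7.
Step 3: Under H0 (random ordering), E[R] = 2*n_A*n_B/(n_A+n_B) + 1 = 2*5*5/10 + 1 = 6.0000.
        Var[R] = 2*n_A*n_B*(2*n_A*n_B - n_A - n_B) / ((n_A+n_B)^2 * (n_A+n_B-1)) = 2000/900 = 2.2222.
        SD[R] = 1.4907.
Step 4: Continuity-corrected z = (R - 0.5 - E[R]) / SD[R] = (7 - 0.5 - 6.0000) / 1.4907 = 0.3354.
Step 5: Two-sided p-value via normal approximation = 2*(1 - Phi(|z|)) = 0.737316.
Step 6: alpha = 0.1. fail to reject H0.

R = 7, z = 0.3354, p = 0.737316, fail to reject H0.


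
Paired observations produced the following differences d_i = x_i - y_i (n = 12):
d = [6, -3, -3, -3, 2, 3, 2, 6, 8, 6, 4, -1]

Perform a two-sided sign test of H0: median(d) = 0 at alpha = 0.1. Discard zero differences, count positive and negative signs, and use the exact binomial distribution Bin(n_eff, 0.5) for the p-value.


Step 1: Discard zero differences. Original n = 12; n_eff = number of nonzero differences = 12.
Nonzero differences (with sign): +6, -3, -3, -3, +2, +3, +2, +6, +8, +6, +4, -1
Step 2: Count signs: positive = 8, negative = 4.
Step 3: Under H0: P(positive) = 0.5, so the number of positives S ~ Bin(12, 0.5).
Step 4: Two-sided exact p-value = sum of Bin(12,0.5) probabilities at or below the observed probability = 0.387695.
Step 5: alpha = 0.1. fail to reject H0.

n_eff = 12, pos = 8, neg = 4, p = 0.387695, fail to reject H0.


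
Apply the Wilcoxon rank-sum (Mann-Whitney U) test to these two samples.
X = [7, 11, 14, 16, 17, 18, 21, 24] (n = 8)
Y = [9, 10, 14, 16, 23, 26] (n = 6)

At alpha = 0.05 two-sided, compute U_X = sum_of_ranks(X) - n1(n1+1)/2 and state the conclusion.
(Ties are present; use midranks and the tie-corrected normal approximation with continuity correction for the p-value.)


Step 1: Combine and sort all 14 observations; assign midranks.
sorted (value, group): (7,X), (9,Y), (10,Y), (11,X), (14,X), (14,Y), (16,X), (16,Y), (17,X), (18,X), (21,X), (23,Y), (24,X), (26,Y)
ranks: 7->1, 9->2, 10->3, 11->4, 14->5.5, 14->5.5, 16->7.5, 16->7.5, 17->9, 18->10, 21->11, 23->12, 24->13, 26->14
Step 2: Rank sum for X: R1 = 1 + 4 + 5.5 + 7.5 + 9 + 10 + 11 + 13 = 61.
Step 3: U_X = R1 - n1(n1+1)/2 = 61 - 8*9/2 = 61 - 36 = 25.
       U_Y = n1*n2 - U_X = 48 - 25 = 23.
Step 4: Ties are present, so use the tie-corrected normal approximation (with continuity correction) for the p-value.
Step 5: p-value = 0.948419; compare to alpha = 0.05. fail to reject H0.

U_X = 25, p = 0.948419, fail to reject H0 at alpha = 0.05.


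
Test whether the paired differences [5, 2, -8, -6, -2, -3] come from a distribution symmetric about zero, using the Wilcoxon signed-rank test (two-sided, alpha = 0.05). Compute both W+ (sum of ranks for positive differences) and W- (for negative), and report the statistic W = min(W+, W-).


Step 1: Drop any zero differences (none here) and take |d_i|.
|d| = [5, 2, 8, 6, 2, 3]
Step 2: Midrank |d_i| (ties get averaged ranks).
ranks: |5|->4, |2|->1.5, |8|->6, |6|->5, |2|->1.5, |3|->3
Step 3: Attach original signs; sum ranks with positive sign and with negative sign.
W+ = 4 + 1.5 = 5.5
W- = 6 + 5 + 1.5 + 3 = 15.5
(Check: W+ + W- = 21 should equal n(n+1)/2 = 21.)
Step 4: Test statistic W = min(W+, W-) = 5.5.
Step 5: Ties in |d|, so use the tie-corrected normal approximation.
        E[W] = n(n+1)/4 = 6*7/4 = 10.5.
        Tie groups: |d|=2 (t=2); sum(t^3 - t) = 6.
        Var[W] = n(n+1)(2n+1)/24 - sum(t^3-t)/48 = 546/24 - 6/48 = 22.625.
        z = (W - E[W]) / sqrt(Var[W]) = (5.5 - 10.5) / 4.7566 = -1.0512.
        Two-sided p = 2*Phi(z) = 0.293177.
Step 6: alpha = 0.05. fail to reject H0.

W+ = 5.5, W- = 15.5, W = min = 5.5, p = 0.293177, fail to reject H0.


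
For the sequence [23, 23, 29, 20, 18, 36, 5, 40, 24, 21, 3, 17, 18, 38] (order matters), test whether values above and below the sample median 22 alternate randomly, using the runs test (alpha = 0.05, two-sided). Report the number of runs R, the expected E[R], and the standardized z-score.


Step 1: Compute median = 22; label A = above, B = below.
Labels in order: AAABBABAABBBBA  (n_A = 7, n_B = 7)
Step 2: Count runs R = 7.
Step 3: Under H0 (random ordering), E[R] = 2*n_A*n_B/(n_A+n_B) + 1 = 2*7*7/14 + 1 = 8.0000.
        Var[R] = 2*n_A*n_B*(2*n_A*n_B - n_A - n_B) / ((n_A+n_B)^2 * (n_A+n_B-1)) = 8232/2548 = 3.2308.
        SD[R] = 1.7974.
Step 4: Continuity-corrected z = (R + 0.5 - E[R]) / SD[R] = (7 + 0.5 - 8.0000) / 1.7974 = -0.2782.
Step 5: Two-sided p-value via normal approximation = 2*(1 - Phi(|z|)) = 0.780879.
Step 6: alpha = 0.05. fail to reject H0.

R = 7, z = -0.2782, p = 0.780879, fail to reject H0.


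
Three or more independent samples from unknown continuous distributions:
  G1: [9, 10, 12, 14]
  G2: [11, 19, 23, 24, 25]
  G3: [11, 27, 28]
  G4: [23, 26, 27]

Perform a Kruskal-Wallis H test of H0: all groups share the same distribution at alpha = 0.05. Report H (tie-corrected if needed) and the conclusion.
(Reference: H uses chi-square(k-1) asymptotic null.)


Step 1: Combine all N = 15 observations and assign midranks.
sorted (value, group, rank): (9,G1,1), (10,G1,2), (11,G2,3.5), (11,G3,3.5), (12,G1,5), (14,G1,6), (19,G2,7), (23,G2,8.5), (23,G4,8.5), (24,G2,10), (25,G2,11), (26,G4,12), (27,G3,13.5), (27,G4,13.5), (28,G3,15)
Step 2: Sum ranks within each group.
R_1 = 14 (n_1 = 4)
R_2 = 40 (n_2 = 5)
R_3 = 32 (n_3 = 3)
R_4 = 34 (n_4 = 3)
Step 3: H = 12/(N(N+1)) * sum(R_i^2/n_i) - 3(N+1)
     = 12/(15*16) * (14^2/4 + 40^2/5 + 32^2/3 + 34^2/3) - 3*16
     = 0.050000 * 1095.67 - 48
     = 6.783333.
Step 4: Ties present; correction factor C = 1 - 18/(15^3 - 15) = 0.994643. Corrected H = 6.783333 / 0.994643 = 6.819868.
Step 5: Under H0, H ~ chi^2(3); p-value = 0.077866.
Step 6: alpha = 0.05. fail to reject H0.

H = 6.8199, df = 3, p = 0.077866, fail to reject H0.
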